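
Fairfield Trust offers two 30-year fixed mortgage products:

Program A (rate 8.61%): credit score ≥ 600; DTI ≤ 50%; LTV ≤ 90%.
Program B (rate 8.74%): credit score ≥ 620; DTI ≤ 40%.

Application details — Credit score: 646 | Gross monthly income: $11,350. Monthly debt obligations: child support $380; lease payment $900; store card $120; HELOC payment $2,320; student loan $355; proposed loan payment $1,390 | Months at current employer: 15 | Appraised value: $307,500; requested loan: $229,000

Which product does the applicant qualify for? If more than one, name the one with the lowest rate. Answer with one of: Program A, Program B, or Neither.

Total debts = (380 + 900 + 120 + 2,320 + 355 + 1,390) = 5,465; DTI = 5,465/11,350 = 48.1%.
LTV = 229,000/307,500 = 74.5%.
Program A: score 646 ≥ 600; DTI 48.1% ≤ 50%; LTV 74.5% ≤ 90% → qualifies.
Program B: score 646 ≥ 620; DTI 48.1% > 40% → does not qualify.

Program A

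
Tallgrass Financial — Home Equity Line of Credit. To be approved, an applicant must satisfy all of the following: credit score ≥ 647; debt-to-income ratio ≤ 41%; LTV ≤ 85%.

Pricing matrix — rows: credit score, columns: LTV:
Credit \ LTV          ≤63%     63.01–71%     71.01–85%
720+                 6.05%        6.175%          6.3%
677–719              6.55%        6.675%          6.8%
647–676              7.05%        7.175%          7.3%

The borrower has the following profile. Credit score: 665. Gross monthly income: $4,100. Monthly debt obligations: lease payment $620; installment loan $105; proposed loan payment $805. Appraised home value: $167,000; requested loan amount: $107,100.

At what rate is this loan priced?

7.175%

Credit score 665 ≥ 647; Total monthly debts = (620 + 105 + 805) = 1,530. DTI = 1,530/4,100 = 37.3% ≤ 41%
LTV: 107,100 ÷ 167,000 = 64.1%, within 85% cap
Credit 665 → row 647–676; LTV 64.1% → column 63.01–71%. Grid cell → 7.175%.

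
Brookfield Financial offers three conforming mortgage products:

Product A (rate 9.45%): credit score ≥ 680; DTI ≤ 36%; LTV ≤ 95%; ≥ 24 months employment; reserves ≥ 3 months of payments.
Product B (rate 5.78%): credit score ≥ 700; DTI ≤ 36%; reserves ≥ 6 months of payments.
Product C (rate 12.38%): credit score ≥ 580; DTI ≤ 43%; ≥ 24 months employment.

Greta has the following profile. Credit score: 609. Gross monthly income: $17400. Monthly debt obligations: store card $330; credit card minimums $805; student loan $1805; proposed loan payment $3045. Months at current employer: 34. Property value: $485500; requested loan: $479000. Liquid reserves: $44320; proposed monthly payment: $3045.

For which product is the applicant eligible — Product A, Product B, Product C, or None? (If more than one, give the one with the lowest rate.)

Product C

Total debts = (330 + 805 + 1,805 + 3,045) = 5,985; DTI = 5,985/17,400 = 34.4%.
LTV = 479,000/485,500 = 98.7%.
Reserves = 44,320/3,045 = 14.6 months.
Product A: score 609 < 680; DTI 34.4% ≤ 36%; LTV 98.7% > 95%; employment 34 ≥ 24 mo; reserves 14.6 ≥ 3 mo → does not qualify.
Product B: score 609 < 700; DTI 34.4% ≤ 36%; reserves 14.6 ≥ 6 mo → does not qualify.
Product C: score 609 ≥ 580; DTI 34.4% ≤ 43%; employment 34 ≥ 24 mo → qualifies.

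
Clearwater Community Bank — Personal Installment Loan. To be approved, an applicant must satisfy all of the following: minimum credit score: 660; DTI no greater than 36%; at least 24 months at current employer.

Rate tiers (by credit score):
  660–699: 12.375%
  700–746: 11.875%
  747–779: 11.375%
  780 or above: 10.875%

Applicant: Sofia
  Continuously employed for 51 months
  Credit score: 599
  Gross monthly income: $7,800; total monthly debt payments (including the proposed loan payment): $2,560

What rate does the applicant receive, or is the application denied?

Credit score 599 < 660 (below minimum)
Employment 51 ≥ 24 months
DTI = 2,560/7,800 = 32.8% ≤ 36%
Not all requirements met → denied.

Denied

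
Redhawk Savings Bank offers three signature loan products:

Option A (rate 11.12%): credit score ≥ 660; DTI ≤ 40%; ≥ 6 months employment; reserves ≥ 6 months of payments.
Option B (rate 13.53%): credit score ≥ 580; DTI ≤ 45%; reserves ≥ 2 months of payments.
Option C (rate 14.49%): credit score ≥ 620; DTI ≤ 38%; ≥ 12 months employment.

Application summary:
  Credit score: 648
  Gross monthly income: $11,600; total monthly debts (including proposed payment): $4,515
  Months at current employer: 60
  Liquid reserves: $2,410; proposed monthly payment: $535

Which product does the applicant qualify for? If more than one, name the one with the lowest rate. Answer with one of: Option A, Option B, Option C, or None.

Option B

DTI = 4,515/11,600 = 38.9%.
Reserves = 2,410/535 = 4.5 months.
Option A: score 648 < 660; DTI 38.9% ≤ 40%; employment 60 ≥ 6 mo; reserves 4.5 < 6 mo → does not qualify.
Option B: score 648 ≥ 580; DTI 38.9% ≤ 45%; reserves 4.5 ≥ 2 mo → qualifies.
Option C: score 648 ≥ 620; DTI 38.9% > 38%; employment 60 ≥ 12 mo → does not qualify.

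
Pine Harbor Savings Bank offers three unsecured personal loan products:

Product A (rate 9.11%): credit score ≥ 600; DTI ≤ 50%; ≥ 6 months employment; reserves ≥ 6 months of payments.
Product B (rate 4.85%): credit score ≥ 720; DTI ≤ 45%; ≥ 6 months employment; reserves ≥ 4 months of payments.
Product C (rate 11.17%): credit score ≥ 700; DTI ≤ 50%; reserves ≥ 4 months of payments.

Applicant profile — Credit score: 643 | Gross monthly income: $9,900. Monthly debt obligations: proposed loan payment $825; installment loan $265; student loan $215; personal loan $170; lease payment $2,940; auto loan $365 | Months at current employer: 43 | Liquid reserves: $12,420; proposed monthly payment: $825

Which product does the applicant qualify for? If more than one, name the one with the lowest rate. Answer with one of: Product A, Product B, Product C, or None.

Total debts = (825 + 265 + 215 + 170 + 2,940 + 365) = 4,780; DTI = 4,780/9,900 = 48.3%.
Reserves = 12,420/825 = 15.1 months.
Product A: score 643 ≥ 600; DTI 48.3% ≤ 50%; employment 43 ≥ 6 mo; reserves 15.1 ≥ 6 mo → qualifies.
Product B: score 643 < 720; DTI 48.3% > 45%; employment 43 ≥ 6 mo; reserves 15.1 ≥ 4 mo → does not qualify.
Product C: score 643 < 700; DTI 48.3% ≤ 50%; reserves 15.1 ≥ 4 mo → does not qualify.

Product A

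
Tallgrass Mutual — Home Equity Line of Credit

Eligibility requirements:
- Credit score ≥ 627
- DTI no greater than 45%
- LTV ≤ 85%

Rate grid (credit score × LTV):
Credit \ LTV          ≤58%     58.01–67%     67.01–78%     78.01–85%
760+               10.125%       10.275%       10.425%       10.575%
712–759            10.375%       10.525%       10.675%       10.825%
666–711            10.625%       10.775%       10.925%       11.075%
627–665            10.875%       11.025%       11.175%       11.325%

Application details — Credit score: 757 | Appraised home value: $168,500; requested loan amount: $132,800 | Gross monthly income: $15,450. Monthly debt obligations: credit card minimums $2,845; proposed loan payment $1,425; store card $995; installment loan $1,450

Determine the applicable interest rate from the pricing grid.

10.825%

Credit score 757 ≥ 627; Total monthly debts = (2,845 + 1,425 + 995 + 1,450) = 6,715. DTI = 6,715/15,450 = 43.5% ≤ 45%
LTV: 132,800 ÷ 168,500 = 78.8%, within 85% cap
Credit 757 → row 712–759; LTV 78.8% → column 78.01–85%. Grid cell → 10.825%.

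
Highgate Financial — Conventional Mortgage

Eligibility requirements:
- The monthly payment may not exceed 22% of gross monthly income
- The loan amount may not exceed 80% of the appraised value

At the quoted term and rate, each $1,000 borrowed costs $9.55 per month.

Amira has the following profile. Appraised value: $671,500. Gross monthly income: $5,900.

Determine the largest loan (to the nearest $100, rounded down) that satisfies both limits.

Payment cap: 22% × $5,900 = $1,298/month.
At $9.55 per $1,000, that supports 1,298/9.55 × 1,000 ≈ $135,916 → $135,900.
LTV cap: 80% × $671,500 = $537,200 → $537,200.
Binding constraint: payment-to-income.

$135,900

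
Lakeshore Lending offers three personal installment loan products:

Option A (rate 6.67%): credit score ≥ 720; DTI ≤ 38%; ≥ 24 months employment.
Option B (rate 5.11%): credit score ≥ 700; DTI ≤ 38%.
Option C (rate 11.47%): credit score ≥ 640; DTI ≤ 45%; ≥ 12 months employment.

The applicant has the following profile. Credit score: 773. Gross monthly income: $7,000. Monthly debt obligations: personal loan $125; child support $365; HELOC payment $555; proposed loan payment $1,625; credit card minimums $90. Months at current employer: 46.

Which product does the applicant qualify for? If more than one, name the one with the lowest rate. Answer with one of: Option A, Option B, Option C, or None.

Option C

Total debts = (125 + 365 + 555 + 1,625 + 90) = 2,760; DTI = 2,760/7,000 = 39.4%.
Option A: score 773 ≥ 720; DTI 39.4% > 38%; employment 46 ≥ 24 mo → does not qualify.
Option B: score 773 ≥ 700; DTI 39.4% > 38% → does not qualify.
Option C: score 773 ≥ 640; DTI 39.4% ≤ 45%; employment 46 ≥ 12 mo → qualifies.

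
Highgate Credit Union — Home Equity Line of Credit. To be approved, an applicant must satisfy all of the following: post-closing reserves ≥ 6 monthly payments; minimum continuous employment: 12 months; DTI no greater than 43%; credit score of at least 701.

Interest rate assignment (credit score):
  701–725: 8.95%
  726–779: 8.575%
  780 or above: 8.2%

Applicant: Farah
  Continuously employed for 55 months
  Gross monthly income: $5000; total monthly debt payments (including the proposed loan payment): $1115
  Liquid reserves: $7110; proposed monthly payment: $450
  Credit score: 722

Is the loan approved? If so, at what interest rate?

Approved at 8.95%

Credit score 722 ≥ 701 (meets minimum)
DTI: 1,115 ÷ 5,000 = 22.3%, within the 43% cap
Employment 55 ≥ 12 months
Liquid reserves cover 7,110/450 = 15.8 months — ≥ 6 required
All requirements met. Score 722 falls in the 701–725 tier → 8.95%.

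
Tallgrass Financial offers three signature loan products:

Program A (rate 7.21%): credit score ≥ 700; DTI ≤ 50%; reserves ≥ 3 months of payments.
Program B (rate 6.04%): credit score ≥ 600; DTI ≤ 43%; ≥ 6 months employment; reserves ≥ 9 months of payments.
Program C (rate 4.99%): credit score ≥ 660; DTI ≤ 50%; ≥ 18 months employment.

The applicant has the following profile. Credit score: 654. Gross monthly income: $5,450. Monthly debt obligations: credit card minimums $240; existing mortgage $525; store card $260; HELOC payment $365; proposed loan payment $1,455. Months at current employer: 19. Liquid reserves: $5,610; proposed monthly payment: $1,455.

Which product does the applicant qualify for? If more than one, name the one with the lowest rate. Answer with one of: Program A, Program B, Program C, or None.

None

Total debts = (240 + 525 + 260 + 365 + 1,455) = 2,845; DTI = 2,845/5,450 = 52.2%.
Reserves = 5,610/1,455 = 3.9 months.
Program A: score 654 < 700; DTI 52.2% > 50%; reserves 3.9 ≥ 3 mo → does not qualify.
Program B: score 654 ≥ 600; DTI 52.2% > 43%; employment 19 ≥ 6 mo; reserves 3.9 < 9 mo → does not qualify.
Program C: score 654 < 660; DTI 52.2% > 50%; employment 19 ≥ 18 mo → does not qualify.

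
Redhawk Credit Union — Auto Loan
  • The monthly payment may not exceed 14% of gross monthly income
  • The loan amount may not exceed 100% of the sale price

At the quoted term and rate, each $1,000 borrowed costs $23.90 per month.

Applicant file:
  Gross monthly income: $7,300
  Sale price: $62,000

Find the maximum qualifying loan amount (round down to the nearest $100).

$42,700

Payment cap: 14% × $7,300 = $1,022/month.
At $23.90 per $1,000, that supports 1,022/23.90 × 1,000 ≈ $42,761 → $42,700.
LTV cap: 100% × $62,000 = $62,000 → $62,000.
Binding constraint: payment-to-income.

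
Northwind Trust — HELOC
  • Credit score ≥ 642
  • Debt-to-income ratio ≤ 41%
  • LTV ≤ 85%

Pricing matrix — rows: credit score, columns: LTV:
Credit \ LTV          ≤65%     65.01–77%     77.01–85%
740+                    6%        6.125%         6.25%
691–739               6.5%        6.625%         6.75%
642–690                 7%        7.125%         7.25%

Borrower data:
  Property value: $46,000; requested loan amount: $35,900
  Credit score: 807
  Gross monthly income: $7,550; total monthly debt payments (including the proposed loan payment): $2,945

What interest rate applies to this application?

Credit score 807 ≥ 642; DTI: 2,945 ÷ 7,550 = 39%, within the 41% cap
LTV: 35,900 ÷ 46,000 = 78%, within 85% cap
Score 807 is in the 740+ band; LTV 78% is in the 77.01–85% band → 6.25%.

6.25%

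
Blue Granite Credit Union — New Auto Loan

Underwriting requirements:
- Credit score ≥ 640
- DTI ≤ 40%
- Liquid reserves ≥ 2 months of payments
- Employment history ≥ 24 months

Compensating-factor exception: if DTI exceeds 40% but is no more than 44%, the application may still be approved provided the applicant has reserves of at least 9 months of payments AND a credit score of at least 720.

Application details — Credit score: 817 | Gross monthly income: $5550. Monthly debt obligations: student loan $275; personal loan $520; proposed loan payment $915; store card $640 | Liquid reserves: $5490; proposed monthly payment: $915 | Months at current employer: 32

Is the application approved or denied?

Credit score 817 ≥ 640 (meets base)
Total debts = (275 + 520 + 915 + 640) = 2,350. DTI: 2,350 ÷ 5,550 = 42.3%, over the 40% base limit.
Liquid reserves cover 5,490/915 = 6.0 months — ≥ 2 required
Employment 32 ≥ 24 months
DTI 42.3% is within the 40%–44% exception band; checking compensating factors.
Override check — reserves: 6.0 mo (short of 9); score: 817 (ok).
Compensating-factor requirement not fully met.

Denied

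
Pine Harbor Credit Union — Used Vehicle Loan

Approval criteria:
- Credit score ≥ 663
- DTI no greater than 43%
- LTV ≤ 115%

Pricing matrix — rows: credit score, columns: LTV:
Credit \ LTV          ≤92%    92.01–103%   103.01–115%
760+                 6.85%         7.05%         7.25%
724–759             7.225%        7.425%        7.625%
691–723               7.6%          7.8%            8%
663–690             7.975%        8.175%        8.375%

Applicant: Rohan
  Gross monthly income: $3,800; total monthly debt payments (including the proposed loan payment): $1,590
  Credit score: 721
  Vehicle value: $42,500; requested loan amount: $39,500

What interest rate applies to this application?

Credit score 721 ≥ 663; DTI: 1,590 ÷ 3,800 = 41.8%, within the 43% cap
Loan-to-value = 39,500/42,500 = 92.9% — pass (115% max)
Row: 721 falls in 691–723. Column: 92.9% falls in 92.01–103%. Rate = 7.8%.

7.8%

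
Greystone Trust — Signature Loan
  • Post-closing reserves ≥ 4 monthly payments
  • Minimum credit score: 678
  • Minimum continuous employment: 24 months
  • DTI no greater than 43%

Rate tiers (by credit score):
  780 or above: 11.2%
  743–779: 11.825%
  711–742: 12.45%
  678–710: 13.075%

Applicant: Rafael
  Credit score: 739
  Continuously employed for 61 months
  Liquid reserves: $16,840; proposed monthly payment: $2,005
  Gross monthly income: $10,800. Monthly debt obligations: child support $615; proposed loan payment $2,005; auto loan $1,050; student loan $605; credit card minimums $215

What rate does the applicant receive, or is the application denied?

Approved at 12.45%

Credit score 739 ≥ 678 (meets minimum)
Total monthly debts = (615 + 2,005 + 1,050 + 605 + 215) = 4,490. DTI: 4,490 ÷ 10,800 = 41.6%, within the 43% cap
Employment 61 ≥ 24 months
Reserves = 16,840/2,005 = 8.4 months ≥ 4
All requirements met. Score 739 falls in the 711–742 tier → 12.45%.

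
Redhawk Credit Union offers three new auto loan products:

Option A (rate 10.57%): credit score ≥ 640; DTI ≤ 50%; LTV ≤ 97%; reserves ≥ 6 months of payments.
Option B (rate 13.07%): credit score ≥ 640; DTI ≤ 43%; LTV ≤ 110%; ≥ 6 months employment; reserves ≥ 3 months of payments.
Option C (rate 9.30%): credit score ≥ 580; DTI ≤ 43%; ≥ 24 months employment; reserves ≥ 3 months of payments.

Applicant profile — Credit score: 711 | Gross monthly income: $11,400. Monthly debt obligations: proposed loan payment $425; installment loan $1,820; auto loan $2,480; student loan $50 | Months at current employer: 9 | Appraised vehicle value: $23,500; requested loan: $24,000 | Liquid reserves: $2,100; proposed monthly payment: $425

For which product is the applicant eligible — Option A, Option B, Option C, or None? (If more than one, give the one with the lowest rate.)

Total debts = (425 + 1,820 + 2,480 + 50) = 4,775; DTI = 4,775/11,400 = 41.9%.
LTV = 24,000/23,500 = 102.1%.
Reserves = 2,100/425 = 4.9 months.
Option A: score 711 ≥ 640; DTI 41.9% ≤ 50%; LTV 102.1% > 97%; reserves 4.9 < 6 mo → does not qualify.
Option B: score 711 ≥ 640; DTI 41.9% ≤ 43%; LTV 102.1% ≤ 110%; employment 9 ≥ 6 mo; reserves 4.9 ≥ 3 mo → qualifies.
Option C: score 711 ≥ 580; DTI 41.9% ≤ 43%; employment 9 < 24 mo; reserves 4.9 ≥ 3 mo → does not qualify.

Option B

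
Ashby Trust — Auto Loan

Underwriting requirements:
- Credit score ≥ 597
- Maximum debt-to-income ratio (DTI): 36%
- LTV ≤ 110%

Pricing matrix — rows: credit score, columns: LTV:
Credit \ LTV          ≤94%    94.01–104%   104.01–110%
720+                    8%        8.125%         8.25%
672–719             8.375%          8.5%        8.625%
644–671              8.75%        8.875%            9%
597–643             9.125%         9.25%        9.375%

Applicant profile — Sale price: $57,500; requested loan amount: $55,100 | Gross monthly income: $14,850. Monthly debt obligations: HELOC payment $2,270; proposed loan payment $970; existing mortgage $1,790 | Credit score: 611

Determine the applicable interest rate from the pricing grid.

Credit score 611 ≥ 597; Total monthly debts = (2,270 + 970 + 1,790) = 5,030. Debt-to-income = 5,030/14,850 = 33.9% — meets 36% limit
Loan-to-value = 55,100/57,500 = 95.8% — pass (110% max)
Credit 611 → row 597–643; LTV 95.8% → column 94.01–104%. Grid cell → 9.25%.

9.25%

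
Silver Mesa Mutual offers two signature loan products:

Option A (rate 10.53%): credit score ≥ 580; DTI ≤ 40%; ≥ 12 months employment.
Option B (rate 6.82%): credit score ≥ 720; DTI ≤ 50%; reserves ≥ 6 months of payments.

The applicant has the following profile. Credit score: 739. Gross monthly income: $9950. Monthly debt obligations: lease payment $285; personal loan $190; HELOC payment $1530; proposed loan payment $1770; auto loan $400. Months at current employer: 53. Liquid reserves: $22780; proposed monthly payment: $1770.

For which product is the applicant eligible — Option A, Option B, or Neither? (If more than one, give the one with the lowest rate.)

Option B

Total debts = (285 + 190 + 1,530 + 1,770 + 400) = 4,175; DTI = 4,175/9,950 = 42%.
Reserves = 22,780/1,770 = 12.9 months.
Option A: score 739 ≥ 580; DTI 42% > 40%; employment 53 ≥ 12 mo → does not qualify.
Option B: score 739 ≥ 720; DTI 42% ≤ 50%; reserves 12.9 ≥ 6 mo → qualifies.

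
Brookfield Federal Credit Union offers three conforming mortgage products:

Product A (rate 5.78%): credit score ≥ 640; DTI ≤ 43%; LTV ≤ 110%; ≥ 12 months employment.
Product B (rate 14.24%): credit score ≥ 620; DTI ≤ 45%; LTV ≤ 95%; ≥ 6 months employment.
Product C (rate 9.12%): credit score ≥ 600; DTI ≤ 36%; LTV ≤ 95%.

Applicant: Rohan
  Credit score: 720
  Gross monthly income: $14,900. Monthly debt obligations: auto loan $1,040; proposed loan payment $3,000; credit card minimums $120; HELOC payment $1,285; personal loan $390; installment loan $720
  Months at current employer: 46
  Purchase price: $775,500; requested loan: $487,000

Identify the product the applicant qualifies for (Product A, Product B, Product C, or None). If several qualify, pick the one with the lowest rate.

Total debts = (1,040 + 3,000 + 120 + 1,285 + 390 + 720) = 6,555; DTI = 6,555/14,900 = 44%.
LTV = 487,000/775,500 = 62.8%.
Product A: score 720 ≥ 640; DTI 44% > 43%; LTV 62.8% ≤ 110%; employment 46 ≥ 12 mo → does not qualify.
Product B: score 720 ≥ 620; DTI 44% ≤ 45%; LTV 62.8% ≤ 95%; employment 46 ≥ 6 mo → qualifies.
Product C: score 720 ≥ 600; DTI 44% > 36%; LTV 62.8% ≤ 95% → does not qualify.

Product B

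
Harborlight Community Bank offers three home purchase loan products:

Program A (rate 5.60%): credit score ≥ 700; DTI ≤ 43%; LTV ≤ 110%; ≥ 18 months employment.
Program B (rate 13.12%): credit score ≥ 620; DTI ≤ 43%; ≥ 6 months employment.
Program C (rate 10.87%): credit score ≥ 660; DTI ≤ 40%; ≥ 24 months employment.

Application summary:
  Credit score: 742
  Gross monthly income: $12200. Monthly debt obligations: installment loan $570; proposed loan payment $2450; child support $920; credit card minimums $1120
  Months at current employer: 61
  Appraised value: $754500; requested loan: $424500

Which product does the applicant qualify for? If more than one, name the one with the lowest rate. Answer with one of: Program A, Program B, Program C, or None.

Program A

Total debts = (570 + 2,450 + 920 + 1,120) = 5,060; DTI = 5,060/12,200 = 41.5%.
LTV = 424,500/754,500 = 56.3%.
Program A: score 742 ≥ 700; DTI 41.5% ≤ 43%; LTV 56.3% ≤ 110%; employment 61 ≥ 18 mo → qualifies.
Program B: score 742 ≥ 620; DTI 41.5% ≤ 43%; employment 61 ≥ 6 mo → qualifies.
Program C: score 742 ≥ 660; DTI 41.5% > 40%; employment 61 ≥ 24 mo → does not qualify.
Qualifying: Program A, Program B. Lowest rate is 5.60% → Program A.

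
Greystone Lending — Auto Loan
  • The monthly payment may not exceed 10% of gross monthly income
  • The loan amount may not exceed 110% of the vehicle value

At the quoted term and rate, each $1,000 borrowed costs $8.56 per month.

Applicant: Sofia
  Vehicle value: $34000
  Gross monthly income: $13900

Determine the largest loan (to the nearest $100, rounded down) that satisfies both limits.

Payment cap: 10% × $13,900 = $1,390/month.
At $8.56 per $1,000, that supports 1,390/8.56 × 1,000 ≈ $162,383 → $162,300.
LTV cap: 110% × $34,000 = $37,400 → $37,400.
Binding constraint: loan-to-value.

$37,400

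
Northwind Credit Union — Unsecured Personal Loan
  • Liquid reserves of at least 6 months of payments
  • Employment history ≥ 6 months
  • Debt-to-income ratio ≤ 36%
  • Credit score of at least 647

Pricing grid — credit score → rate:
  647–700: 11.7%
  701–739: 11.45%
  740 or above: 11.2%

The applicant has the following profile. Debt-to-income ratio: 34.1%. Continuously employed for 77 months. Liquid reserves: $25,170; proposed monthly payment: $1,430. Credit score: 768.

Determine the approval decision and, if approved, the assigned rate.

Credit score 768 ≥ 647 (meets minimum)
DTI 34.1% ≤ 36%
Reserves = 25,170/1,430 = 17.6 months ≥ 6
Employment 77 ≥ 6 months
All requirements met. Score 768 falls in the 740 or above tier → 11.2%.

Approved at 11.2%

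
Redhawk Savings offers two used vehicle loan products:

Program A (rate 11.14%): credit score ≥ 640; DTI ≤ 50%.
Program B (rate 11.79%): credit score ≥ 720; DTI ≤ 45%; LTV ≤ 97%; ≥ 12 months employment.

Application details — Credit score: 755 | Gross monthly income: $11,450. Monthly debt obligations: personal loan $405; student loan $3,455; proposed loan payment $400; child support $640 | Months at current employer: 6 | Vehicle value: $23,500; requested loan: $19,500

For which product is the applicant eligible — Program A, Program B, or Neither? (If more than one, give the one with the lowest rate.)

Total debts = (405 + 3,455 + 400 + 640) = 4,900; DTI = 4,900/11,450 = 42.8%.
LTV = 19,500/23,500 = 83%.
Program A: score 755 ≥ 640; DTI 42.8% ≤ 50% → qualifies.
Program B: score 755 ≥ 720; DTI 42.8% ≤ 45%; LTV 83% ≤ 97%; employment 6 < 12 mo → does not qualify.

Program A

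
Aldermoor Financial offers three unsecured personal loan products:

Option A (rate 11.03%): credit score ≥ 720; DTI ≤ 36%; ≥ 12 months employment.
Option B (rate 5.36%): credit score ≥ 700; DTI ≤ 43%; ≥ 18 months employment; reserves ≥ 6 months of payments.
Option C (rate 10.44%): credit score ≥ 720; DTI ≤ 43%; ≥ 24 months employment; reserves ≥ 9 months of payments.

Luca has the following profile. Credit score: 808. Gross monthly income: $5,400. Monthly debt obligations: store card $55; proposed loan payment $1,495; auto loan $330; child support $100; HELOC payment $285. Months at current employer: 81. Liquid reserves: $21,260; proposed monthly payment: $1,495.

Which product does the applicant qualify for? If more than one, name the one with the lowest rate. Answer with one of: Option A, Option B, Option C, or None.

Total debts = (55 + 1,495 + 330 + 100 + 285) = 2,265; DTI = 2,265/5,400 = 41.9%.
Reserves = 21,260/1,495 = 14.2 months.
Option A: score 808 ≥ 720; DTI 41.9% > 36%; employment 81 ≥ 12 mo → does not qualify.
Option B: score 808 ≥ 700; DTI 41.9% ≤ 43%; employment 81 ≥ 18 mo; reserves 14.2 ≥ 6 mo → qualifies.
Option C: score 808 ≥ 720; DTI 41.9% ≤ 43%; employment 81 ≥ 24 mo; reserves 14.2 ≥ 9 mo → qualifies.
Qualifying: Option B, Option C. Lowest rate is 5.36% → Option B.

Option B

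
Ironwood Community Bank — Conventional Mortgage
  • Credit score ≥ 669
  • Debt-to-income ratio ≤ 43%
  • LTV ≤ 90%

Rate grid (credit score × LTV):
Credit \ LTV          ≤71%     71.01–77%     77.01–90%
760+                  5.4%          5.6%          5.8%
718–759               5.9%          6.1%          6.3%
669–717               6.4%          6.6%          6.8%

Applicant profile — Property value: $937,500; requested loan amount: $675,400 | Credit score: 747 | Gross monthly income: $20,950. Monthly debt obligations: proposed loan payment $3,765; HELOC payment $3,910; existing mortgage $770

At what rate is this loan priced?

Credit score 747 ≥ 669; Total monthly debts = (3,765 + 3,910 + 770) = 8,445. DTI: 8,445 ÷ 20,950 = 40.3%, within the 43% cap
LTV = 675,400/937,500 = 72% ≤ 90%
Row: 747 falls in 718–759. Column: 72% falls in 71.01–77%. Rate = 6.1%.

6.1%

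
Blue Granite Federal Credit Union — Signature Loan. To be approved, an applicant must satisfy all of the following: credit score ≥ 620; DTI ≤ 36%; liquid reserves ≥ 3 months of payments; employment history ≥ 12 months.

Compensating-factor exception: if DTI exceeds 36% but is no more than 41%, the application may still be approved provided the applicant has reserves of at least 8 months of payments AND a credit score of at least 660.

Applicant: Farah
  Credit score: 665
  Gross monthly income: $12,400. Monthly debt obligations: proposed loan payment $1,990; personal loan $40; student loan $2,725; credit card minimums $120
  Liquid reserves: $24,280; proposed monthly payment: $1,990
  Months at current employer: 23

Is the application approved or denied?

Approved

Credit score 665 ≥ 620 (meets base)
Total debts = (1,990 + 40 + 2,725 + 120) = 4,875. DTI = 4,875/12,400 = 39.3% > 36% — standard DTI limit exceeded.
Reserves = 24,280/1,990 = 12.2 months ≥ 3
Employment 23 ≥ 12 months
39.3% falls in the override range (36%–41%), so the compensating-factor test applies.
Reserves 12.2 ≥ 8 months; credit score 665 ≥ 660.
Both override conditions satisfied; DTI exception granted.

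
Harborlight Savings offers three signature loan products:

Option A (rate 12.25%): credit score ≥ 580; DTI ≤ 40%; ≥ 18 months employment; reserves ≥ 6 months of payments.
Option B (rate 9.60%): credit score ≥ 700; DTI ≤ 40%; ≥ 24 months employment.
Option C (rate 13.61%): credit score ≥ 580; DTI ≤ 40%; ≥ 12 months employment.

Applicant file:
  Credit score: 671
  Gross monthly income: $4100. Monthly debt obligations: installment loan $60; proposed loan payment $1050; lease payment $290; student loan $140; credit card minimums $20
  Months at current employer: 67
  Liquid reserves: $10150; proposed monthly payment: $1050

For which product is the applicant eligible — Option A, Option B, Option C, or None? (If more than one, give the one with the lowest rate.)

Option A

Total debts = (60 + 1,050 + 290 + 140 + 20) = 1,560; DTI = 1,560/4,100 = 38%.
Reserves = 10,150/1,050 = 9.7 months.
Option A: score 671 ≥ 580; DTI 38% ≤ 40%; employment 67 ≥ 18 mo; reserves 9.7 ≥ 6 mo → qualifies.
Option B: score 671 < 700; DTI 38% ≤ 40%; employment 67 ≥ 24 mo → does not qualify.
Option C: score 671 ≥ 580; DTI 38% ≤ 40%; employment 67 ≥ 12 mo → qualifies.
Qualifying: Option A, Option C. Lowest rate is 12.25% → Option A.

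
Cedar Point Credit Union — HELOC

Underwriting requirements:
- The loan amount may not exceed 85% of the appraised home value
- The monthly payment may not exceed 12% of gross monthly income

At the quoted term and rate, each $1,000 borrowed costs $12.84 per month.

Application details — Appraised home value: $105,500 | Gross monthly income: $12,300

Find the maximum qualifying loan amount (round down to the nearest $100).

Payment cap: 12% × $12,300 = $1,476/month.
At $12.84 per $1,000, that supports 1,476/12.84 × 1,000 ≈ $114,953 → $114,900.
LTV cap: 85% × $105,500 = $89,675 → $89,600.
Binding constraint: loan-to-value.

$89,600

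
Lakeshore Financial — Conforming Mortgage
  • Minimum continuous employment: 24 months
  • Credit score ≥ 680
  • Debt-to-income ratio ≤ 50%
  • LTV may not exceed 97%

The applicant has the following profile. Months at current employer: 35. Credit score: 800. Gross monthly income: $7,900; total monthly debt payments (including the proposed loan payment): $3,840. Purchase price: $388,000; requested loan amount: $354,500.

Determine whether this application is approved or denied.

Employment 35 ≥ 24 months
Credit score 800 ≥ 680 (meets)
DTI: 3,840 ÷ 7,900 = 48.6%, within the 50% cap
LTV = 354,500/388,000 = 91.4% ≤ 97%
All criteria satisfied.

Approved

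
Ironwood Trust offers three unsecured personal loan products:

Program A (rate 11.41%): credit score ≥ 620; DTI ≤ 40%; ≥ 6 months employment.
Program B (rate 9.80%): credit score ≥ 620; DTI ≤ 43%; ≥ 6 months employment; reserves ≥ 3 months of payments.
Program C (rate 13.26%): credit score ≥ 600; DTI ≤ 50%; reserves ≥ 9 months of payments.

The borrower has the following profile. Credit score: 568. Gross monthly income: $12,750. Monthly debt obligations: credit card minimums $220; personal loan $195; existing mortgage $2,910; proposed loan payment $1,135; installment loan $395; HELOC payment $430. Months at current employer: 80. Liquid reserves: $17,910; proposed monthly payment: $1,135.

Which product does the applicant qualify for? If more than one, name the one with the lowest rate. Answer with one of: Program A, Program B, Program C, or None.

Total debts = (220 + 195 + 2,910 + 1,135 + 395 + 430) = 5,285; DTI = 5,285/12,750 = 41.5%.
Reserves = 17,910/1,135 = 15.8 months.
Program A: score 568 < 620; DTI 41.5% > 40%; employment 80 ≥ 6 mo → does not qualify.
Program B: score 568 < 620; DTI 41.5% ≤ 43%; employment 80 ≥ 6 mo; reserves 15.8 ≥ 3 mo → does not qualify.
Program C: score 568 < 600; DTI 41.5% ≤ 50%; reserves 15.8 ≥ 9 mo → does not qualify.

None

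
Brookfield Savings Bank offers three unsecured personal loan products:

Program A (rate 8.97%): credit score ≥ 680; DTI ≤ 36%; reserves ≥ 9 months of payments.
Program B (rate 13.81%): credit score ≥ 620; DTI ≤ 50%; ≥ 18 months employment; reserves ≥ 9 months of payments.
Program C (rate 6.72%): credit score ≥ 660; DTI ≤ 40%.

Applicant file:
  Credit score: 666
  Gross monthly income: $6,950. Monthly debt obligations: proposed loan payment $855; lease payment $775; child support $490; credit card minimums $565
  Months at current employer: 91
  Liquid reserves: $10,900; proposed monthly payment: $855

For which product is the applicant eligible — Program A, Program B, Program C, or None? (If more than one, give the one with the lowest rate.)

Total debts = (855 + 775 + 490 + 565) = 2,685; DTI = 2,685/6,950 = 38.6%.
Reserves = 10,900/855 = 12.7 months.
Program A: score 666 < 680; DTI 38.6% > 36%; reserves 12.7 ≥ 9 mo → does not qualify.
Program B: score 666 ≥ 620; DTI 38.6% ≤ 50%; employment 91 ≥ 18 mo; reserves 12.7 ≥ 9 mo → qualifies.
Program C: score 666 ≥ 660; DTI 38.6% ≤ 40% → qualifies.
Qualifying: Program B, Program C. Lowest rate is 6.72% → Program C.

Program C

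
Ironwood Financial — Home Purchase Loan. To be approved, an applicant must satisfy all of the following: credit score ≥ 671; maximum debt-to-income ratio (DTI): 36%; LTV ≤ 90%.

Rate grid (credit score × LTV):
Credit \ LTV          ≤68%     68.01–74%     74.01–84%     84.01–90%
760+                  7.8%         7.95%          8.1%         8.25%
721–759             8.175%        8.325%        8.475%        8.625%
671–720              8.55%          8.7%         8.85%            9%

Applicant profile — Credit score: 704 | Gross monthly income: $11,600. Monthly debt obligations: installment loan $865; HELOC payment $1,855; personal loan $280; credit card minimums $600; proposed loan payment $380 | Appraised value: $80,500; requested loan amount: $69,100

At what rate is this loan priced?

9%

Credit score 704 ≥ 671; Total monthly debts = (865 + 1,855 + 280 + 600 + 380) = 3,980. Debt-to-income = 3,980/11,600 = 34.3% — meets 36% limit
Loan-to-value = 69,100/80,500 = 85.8% — pass (90% max)
Row: 704 falls in 671–720. Column: 85.8% falls in 84.01–90%. Rate = 9%.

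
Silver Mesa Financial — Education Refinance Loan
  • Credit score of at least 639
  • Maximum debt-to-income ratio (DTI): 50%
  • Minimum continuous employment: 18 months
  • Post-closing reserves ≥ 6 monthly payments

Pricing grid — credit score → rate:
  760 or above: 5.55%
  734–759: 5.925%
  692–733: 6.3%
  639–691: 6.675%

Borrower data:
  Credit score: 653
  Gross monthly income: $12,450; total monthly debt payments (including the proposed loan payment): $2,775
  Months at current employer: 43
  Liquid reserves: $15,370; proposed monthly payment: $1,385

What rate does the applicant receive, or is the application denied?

Credit score 653 ≥ 639 (meets minimum)
Reserves = 15,370/1,385 = 11.1 months ≥ 6
Employment 43 ≥ 18 months
DTI: 2,775 ÷ 12,450 = 22.3%, within the 50% cap
All requirements met. Score 653 falls in the 639–691 tier → 6.675%.

Approved at 6.675%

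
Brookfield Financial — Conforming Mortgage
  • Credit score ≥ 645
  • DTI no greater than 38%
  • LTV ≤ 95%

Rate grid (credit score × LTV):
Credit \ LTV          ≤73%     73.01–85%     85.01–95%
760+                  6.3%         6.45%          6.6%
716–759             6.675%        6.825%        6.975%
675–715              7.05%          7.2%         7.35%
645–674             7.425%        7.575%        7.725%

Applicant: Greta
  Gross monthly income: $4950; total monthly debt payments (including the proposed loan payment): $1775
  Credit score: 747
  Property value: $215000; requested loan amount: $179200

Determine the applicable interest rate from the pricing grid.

6.825%

Credit score 747 ≥ 645; DTI: 1,775 ÷ 4,950 = 35.9%, within the 38% cap
LTV = 179,200/215,000 = 83.3% ≤ 95%
Row: 747 falls in 716–759. Column: 83.3% falls in 73.01–85%. Rate = 6.825%.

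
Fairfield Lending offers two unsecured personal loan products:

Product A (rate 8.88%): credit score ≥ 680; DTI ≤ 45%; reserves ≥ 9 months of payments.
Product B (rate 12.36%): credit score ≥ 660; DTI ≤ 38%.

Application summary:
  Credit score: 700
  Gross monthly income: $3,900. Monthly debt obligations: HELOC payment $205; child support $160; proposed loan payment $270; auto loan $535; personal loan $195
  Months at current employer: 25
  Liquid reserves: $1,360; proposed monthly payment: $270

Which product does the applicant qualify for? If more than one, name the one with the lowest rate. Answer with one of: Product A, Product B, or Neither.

Total debts = (205 + 160 + 270 + 535 + 195) = 1,365; DTI = 1,365/3,900 = 35%.
Reserves = 1,360/270 = 5.0 months.
Product A: score 700 ≥ 680; DTI 35% ≤ 45%; reserves 5.0 < 9 mo → does not qualify.
Product B: score 700 ≥ 660; DTI 35% ≤ 38% → qualifies.

Product B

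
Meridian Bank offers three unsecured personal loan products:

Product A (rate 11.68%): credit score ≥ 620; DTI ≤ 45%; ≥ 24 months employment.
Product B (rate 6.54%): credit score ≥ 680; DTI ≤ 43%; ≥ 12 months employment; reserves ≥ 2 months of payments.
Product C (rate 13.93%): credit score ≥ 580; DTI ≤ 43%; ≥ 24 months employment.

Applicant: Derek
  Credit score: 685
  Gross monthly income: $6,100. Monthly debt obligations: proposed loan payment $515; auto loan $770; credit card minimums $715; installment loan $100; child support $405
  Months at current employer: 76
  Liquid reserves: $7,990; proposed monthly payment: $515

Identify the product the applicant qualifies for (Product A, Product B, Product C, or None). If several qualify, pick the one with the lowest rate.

Product B

Total debts = (515 + 770 + 715 + 100 + 405) = 2,505; DTI = 2,505/6,100 = 41.1%.
Reserves = 7,990/515 = 15.5 months.
Product A: score 685 ≥ 620; DTI 41.1% ≤ 45%; employment 76 ≥ 24 mo → qualifies.
Product B: score 685 ≥ 680; DTI 41.1% ≤ 43%; employment 76 ≥ 12 mo; reserves 15.5 ≥ 2 mo → qualifies.
Product C: score 685 ≥ 580; DTI 41.1% ≤ 43%; employment 76 ≥ 24 mo → qualifies.
Qualifying: Product A, Product B, Product C. Lowest rate is 6.54% → Product B.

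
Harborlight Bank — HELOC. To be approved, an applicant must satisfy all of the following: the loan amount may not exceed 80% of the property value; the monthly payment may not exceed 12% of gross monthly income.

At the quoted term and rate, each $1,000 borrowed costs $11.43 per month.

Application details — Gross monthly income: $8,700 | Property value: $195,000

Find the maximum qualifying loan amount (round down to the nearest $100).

Payment cap: 12% × $8,700 = $1,044/month.
At $11.43 per $1,000, that supports 1,044/11.43 × 1,000 ≈ $91,338 → $91,300.
LTV cap: 80% × $195,000 = $156,000 → $156,000.
Binding constraint: payment-to-income.

$91,300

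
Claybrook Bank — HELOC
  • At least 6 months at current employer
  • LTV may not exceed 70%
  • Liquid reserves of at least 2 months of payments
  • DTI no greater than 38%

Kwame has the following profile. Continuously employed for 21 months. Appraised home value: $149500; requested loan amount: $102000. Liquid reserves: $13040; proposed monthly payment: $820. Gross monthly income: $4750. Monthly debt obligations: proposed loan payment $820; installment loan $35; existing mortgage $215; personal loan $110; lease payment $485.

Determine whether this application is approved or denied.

Employment 21 ≥ 6 months
LTV: 102,000 ÷ 149,500 = 68.2%, within 70% cap
Reserves = 13,040/820 = 15.9 months ≥ 2
Total monthly debts = (820 + 35 + 215 + 110 + 485) = 1,665. DTI = 1,665/4,750 = 35.1% ≤ 38%
All criteria satisfied.

Approved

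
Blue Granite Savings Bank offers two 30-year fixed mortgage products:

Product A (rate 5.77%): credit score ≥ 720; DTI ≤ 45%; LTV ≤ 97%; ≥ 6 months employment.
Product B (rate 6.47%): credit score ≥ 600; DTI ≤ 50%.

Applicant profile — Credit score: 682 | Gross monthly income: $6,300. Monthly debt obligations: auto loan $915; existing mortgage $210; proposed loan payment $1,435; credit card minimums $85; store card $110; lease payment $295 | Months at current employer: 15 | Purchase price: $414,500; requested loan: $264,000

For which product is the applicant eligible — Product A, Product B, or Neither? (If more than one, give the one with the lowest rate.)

Product B

Total debts = (915 + 210 + 1,435 + 85 + 110 + 295) = 3,050; DTI = 3,050/6,300 = 48.4%.
LTV = 264,000/414,500 = 63.7%.
Product A: score 682 < 720; DTI 48.4% > 45%; LTV 63.7% ≤ 97%; employment 15 ≥ 6 mo → does not qualify.
Product B: score 682 ≥ 600; DTI 48.4% ≤ 50% → qualifies.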